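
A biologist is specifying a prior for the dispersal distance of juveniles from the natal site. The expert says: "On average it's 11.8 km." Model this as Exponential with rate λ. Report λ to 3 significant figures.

Exponential mean = 1/λ, so λ = 1/11.8 = 0.0847.

λ ≈ 0.0847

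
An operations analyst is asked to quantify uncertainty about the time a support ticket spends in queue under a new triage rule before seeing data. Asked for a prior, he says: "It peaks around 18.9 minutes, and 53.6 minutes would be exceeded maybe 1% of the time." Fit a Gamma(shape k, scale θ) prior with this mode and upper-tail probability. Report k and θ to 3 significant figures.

Gamma(k,θ) with k>1 has mode (k−1)θ, so θ = 18.9/(k−1).
Need P(X < 53.6) = 0.99 with θ tied to k this way. Start at k = 2, θ = 18.9: P(X<53.6) ≈ 0.775.
Too low — raise k to concentrate. Iterating converges to k ≈ 5.2.
Then θ = 18.9/(5.2−1) ≈ 4.5.

k ≈ 5.2, θ ≈ 4.5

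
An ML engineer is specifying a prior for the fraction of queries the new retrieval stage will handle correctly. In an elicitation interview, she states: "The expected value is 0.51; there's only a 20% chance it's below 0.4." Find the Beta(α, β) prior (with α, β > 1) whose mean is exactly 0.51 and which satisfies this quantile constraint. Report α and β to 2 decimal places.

α ≈ 7.51, β ≈ 7.22

With mean 0.51 fixed, write α = 0.51s, β = 0.49s where s = α+β.
Need P(θ < 0.4) = 0.2 under Beta(0.51s, 0.49s). Normal approximation: (q−m)/√(m(1−m)/s) ≈ z_{0.2} = -0.842, so s ≈ 0.51·0.49·(-0.842)²/(0.4−0.51)² = 14.6.
At s = 14.6: P(θ<0.4) ≈ 0.201. Adjusting to match 0.2 gives s ≈ 14.73.
So α = 0.51·14.73 ≈ 7.51, β = 0.49·14.73 ≈ 7.22.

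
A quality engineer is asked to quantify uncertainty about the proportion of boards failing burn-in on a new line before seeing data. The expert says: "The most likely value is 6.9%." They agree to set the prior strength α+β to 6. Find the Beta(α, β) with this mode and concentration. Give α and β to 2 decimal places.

For α,β > 1 the Beta mode is (α−1)/(α+β−2). With α+β = 6, the mode is (α−1)/4.
Set (α−1)/4 = 0.069 → α = 1 + 0.069·4 = 1.28.
β = 6 − α = 4.72.

α = 1.28, β = 4.72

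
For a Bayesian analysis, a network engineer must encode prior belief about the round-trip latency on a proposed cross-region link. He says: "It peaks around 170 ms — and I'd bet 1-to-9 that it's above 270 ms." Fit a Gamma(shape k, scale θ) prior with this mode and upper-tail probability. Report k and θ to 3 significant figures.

k ≈ 9.77, θ ≈ 19.4

Gamma(k,θ) with k>1 has mode (k−1)θ, so θ = 170/(k−1).
Need P(X < 270) = 0.9 with θ tied to k this way. Start at k = 2, θ = 170: P(X<270) ≈ 0.471.
Too low — raise k to concentrate. Iterating converges to k ≈ 9.77.
Then θ = 170/(9.77−1) ≈ 19.4.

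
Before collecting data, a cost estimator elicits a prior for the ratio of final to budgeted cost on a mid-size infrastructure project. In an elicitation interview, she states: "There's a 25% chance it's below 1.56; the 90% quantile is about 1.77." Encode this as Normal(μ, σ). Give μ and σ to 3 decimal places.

μ = 1.632, σ = 0.107

For Normal(μ,σ), the p-quantile is μ + z_p·σ. Here z_{0.25} = -0.6745, z_{0.9} = 1.282.
So 1.56 = μ − 0.6745σ and 1.77 = μ + 1.282σ.
Subtracting: σ = (1.77 − 1.56)/(1.282 − (-0.6745)) = 0.107.
Then μ = 1.56 − (-0.6745)·0.107 = 1.632.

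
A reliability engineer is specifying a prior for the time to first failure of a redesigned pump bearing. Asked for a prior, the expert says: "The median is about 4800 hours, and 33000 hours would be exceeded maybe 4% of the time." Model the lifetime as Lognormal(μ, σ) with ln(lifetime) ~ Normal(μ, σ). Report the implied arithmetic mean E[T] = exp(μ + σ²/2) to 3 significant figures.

E[T] ≈ 8800 hours

If T ~ Lognormal(μ,σ) then ln T ~ Normal(μ,σ), so the p-quantile of ln T is μ + z_p·σ.
ln(4800) = 8.476 and ln(33000) = 10.4; z_{0.5} = 0, z_{0.96} = 1.751.
σ = (10.4 − 8.476)/(1.751 − (0)) = 1.101.
μ = 8.476 − (0)·1.101 = 8.476.
E[T] = exp(μ + σ²/2) = exp(8.476 + 0.6063) = 8800 hours.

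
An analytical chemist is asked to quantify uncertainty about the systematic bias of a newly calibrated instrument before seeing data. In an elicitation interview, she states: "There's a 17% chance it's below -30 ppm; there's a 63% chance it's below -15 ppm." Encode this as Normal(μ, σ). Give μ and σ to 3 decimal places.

For Normal(μ,σ), the p-quantile is μ + z_p·σ. Here z_{0.17} = -0.9542, z_{0.63} = 0.3319.
So -30 = μ − 0.9542σ and -15 = μ + 0.3319σ.
Subtracting: σ = (-15 − -30)/(0.3319 − (-0.9542)) = 11.664.
Then μ = -30 − (-0.9542)·11.664 = -18.871.

μ = -18.871, σ = 11.664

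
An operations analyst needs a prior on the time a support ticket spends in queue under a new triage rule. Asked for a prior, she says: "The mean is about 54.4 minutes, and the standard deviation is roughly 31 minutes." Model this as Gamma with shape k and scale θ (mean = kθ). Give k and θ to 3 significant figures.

k ≈ 3.08, θ ≈ 17.7

For Gamma(k, scale θ): mean = kθ, variance = kθ², so CV = 1/√k.
CV = SD/mean = 31/54.4 = 0.5699, hence k = 1/CV² = 3.08.
Then θ = mean/k = 54.4/3.08 = 17.7.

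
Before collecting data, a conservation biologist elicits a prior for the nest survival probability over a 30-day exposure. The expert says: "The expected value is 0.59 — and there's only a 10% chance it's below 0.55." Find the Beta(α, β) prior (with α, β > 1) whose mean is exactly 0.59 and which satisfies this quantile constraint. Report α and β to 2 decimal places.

α ≈ 147.43, β ≈ 102.45

With mean 0.59 fixed, write α = 0.59s, β = 0.41s where s = α+β.
Need P(θ < 0.55) = 0.1 under Beta(0.59s, 0.41s). Normal approximation: (q−m)/√(m(1−m)/s) ≈ z_{0.1} = -1.28, so s ≈ 0.59·0.41·(-1.28)²/(0.55−0.59)² = 248.3.
At s = 248.3: P(θ<0.55) ≈ 0.101. Adjusting to match 0.1 gives s ≈ 249.88.
So α = 0.59·249.88 ≈ 147.43, β = 0.41·249.88 ≈ 102.45.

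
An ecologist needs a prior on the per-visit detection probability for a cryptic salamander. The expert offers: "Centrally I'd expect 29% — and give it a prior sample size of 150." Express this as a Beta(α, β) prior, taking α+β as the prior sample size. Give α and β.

α = 43.5, β = 106.5

Under the effective-sample-size interpretation, Beta(α, β) has prior mean α/(α+β) and prior sample size α+β.
So α+β = 150 and α/(α+β) = 0.29, giving α = 0.29·150 = 43.5 and β = 150 − 43.5 = 106.5.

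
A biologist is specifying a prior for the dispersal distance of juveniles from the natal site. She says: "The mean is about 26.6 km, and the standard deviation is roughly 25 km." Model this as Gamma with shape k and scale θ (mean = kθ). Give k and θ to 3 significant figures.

k ≈ 1.13, θ ≈ 23.5

For Gamma(k, scale θ): mean = kθ, variance = kθ², so CV = 1/√k.
CV = SD/mean = 25/26.6 = 0.9398, hence k = 1/CV² = 1.13.
Then θ = mean/k = 26.6/1.13 = 23.5.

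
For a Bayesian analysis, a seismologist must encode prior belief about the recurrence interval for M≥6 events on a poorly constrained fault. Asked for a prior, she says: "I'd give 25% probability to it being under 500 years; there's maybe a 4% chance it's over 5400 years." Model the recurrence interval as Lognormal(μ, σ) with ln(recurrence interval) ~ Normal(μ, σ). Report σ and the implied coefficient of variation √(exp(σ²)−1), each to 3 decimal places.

If T ~ Lognormal(μ,σ) then ln T ~ Normal(μ,σ), so the p-quantile of ln T is μ + z_p·σ.
ln(500) = 6.215 and ln(5400) = 8.594; z_{0.25} = -0.6745, z_{0.96} = 1.751.
σ = (8.594 − 6.215)/(1.751 − (-0.6745)) = 0.981.
μ = 6.215 − (-0.6745)·0.981 = 6.876.
CV = √(exp(σ²)−1) = √(exp(0.9627)−1) = 1.272.

σ ≈ 0.981, CV ≈ 1.272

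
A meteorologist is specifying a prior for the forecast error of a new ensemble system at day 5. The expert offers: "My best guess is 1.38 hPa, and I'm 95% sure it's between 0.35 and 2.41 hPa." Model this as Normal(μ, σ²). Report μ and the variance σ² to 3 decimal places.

μ = 1.380, σ² = 0.276

A symmetric 95% interval runs μ ± z·σ with z = 1.96.
Half-width = 1.03, so σ = 1.03/1.96 = 0.5255 and σ² = 0.276.
μ is the stated best guess, 1.380.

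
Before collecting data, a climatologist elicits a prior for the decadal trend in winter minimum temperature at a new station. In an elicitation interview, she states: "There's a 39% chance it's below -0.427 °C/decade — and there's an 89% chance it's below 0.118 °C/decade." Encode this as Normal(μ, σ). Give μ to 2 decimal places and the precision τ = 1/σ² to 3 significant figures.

The p-quantile of Normal(μ,σ) is μ + z_p·σ, with z_{0.39} = -0.2793 and z_{0.89} = 1.227.
Eliminate σ: μ = (z₂·x₁ − z₁·x₂)/(z₂ − z₁) = (1.227·-0.427 − (-0.2793)·0.118)/1.506 = -0.33.
Then σ = (x₂ − x₁)/(z₂ − z₁) = (0.118 − -0.427)/1.506 = 0.36.
Precision τ = 1/σ² = 1/0.3619² = 7.63.

μ = -0.33, τ = 7.63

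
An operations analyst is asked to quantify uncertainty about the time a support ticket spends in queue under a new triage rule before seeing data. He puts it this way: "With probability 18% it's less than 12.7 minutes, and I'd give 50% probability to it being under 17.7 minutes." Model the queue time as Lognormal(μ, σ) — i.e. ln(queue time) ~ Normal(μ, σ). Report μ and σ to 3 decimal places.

μ ≈ 2.874, σ ≈ 0.363

If T ~ Lognormal(μ,σ) then ln T ~ Normal(μ,σ), so the p-quantile of ln T is μ + z_p·σ.
ln(12.7) = 2.542 and ln(17.7) = 2.874; z_{0.18} = -0.9154, z_{0.5} = 0.
σ = (2.874 − 2.542)/(0 − (-0.9154)) = 0.363.
μ = 2.542 − (-0.9154)·0.363 = 2.874.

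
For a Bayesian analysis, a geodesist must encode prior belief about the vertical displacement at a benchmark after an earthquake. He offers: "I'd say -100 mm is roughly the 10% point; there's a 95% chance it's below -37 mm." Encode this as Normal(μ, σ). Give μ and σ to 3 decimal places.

The p-quantile of Normal(μ,σ) is μ + z_p·σ, with z_{0.1} = -1.282 and z_{0.95} = 1.645.
Eliminate σ: μ = (z₂·x₁ − z₁·x₂)/(z₂ − z₁) = (1.645·-100 − (-1.282)·-37)/2.926 = -72.411.
Then σ = (x₂ − x₁)/(z₂ − z₁) = (-37 − -100)/2.926 = 21.528.

μ = -72.411, σ = 21.528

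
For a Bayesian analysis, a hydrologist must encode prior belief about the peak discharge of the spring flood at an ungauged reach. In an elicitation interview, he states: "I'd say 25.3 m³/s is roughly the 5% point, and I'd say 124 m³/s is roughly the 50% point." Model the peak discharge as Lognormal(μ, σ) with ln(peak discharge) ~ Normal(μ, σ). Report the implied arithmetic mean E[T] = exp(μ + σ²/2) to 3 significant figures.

E[T] ≈ 198 m³/s

If T ~ Lognormal(μ,σ) then ln T ~ Normal(μ,σ), so the p-quantile of ln T is μ + z_p·σ.
ln(25.3) = 3.231 and ln(124) = 4.82; z_{0.05} = -1.645, z_{0.5} = 0.
σ = (4.82 − 3.231)/(0 − (-1.645)) = 0.966.
μ = 3.231 − (-1.645)·0.966 = 4.820.
E[T] = exp(μ + σ²/2) = exp(4.820 + 0.4669) = 198 m³/s.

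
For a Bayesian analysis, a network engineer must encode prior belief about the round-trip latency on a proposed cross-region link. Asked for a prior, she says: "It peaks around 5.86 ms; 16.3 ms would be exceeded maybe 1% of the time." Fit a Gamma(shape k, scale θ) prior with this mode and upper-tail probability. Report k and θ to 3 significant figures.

Gamma(k,θ) with k>1 has mode (k−1)θ, so θ = 5.86/(k−1).
Need P(X < 16.3) = 0.99 with θ tied to k this way. Start at k = 2, θ = 5.86: P(X<16.3) ≈ 0.766.
Too low — raise k to concentrate. Iterating converges to k ≈ 5.38.
Then θ = 5.86/(5.38−1) ≈ 1.34.

k ≈ 5.38, θ ≈ 1.34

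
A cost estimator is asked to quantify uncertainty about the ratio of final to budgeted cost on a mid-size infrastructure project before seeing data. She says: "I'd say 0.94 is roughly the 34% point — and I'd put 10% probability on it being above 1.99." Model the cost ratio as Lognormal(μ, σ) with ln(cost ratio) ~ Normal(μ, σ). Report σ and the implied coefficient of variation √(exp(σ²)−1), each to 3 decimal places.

If T ~ Lognormal(μ,σ) then ln T ~ Normal(μ,σ), so the p-quantile of ln T is μ + z_p·σ.
ln(0.94) = -0.06188 and ln(1.99) = 0.6881; z_{0.34} = -0.4125, z_{0.9} = 1.282.
σ = (0.6881 − -0.06188)/(1.282 − (-0.4125)) = 0.443.
μ = -0.06188 − (-0.4125)·0.443 = 0.121.
CV = √(exp(σ²)−1) = √(exp(0.1960)−1) = 0.465.

σ ≈ 0.443, CV ≈ 0.465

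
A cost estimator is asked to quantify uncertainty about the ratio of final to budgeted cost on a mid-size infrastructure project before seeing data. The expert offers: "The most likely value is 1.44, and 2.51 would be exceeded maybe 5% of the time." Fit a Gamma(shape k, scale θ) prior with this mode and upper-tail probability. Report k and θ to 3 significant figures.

k ≈ 10, θ ≈ 0.159

Gamma(k,θ) with k>1 has mode (k−1)θ, so θ = 1.44/(k−1).
Need P(X < 2.51) = 0.95 with θ tied to k this way. Start at k = 2, θ = 1.44: P(X<2.51) ≈ 0.520.
Too low — raise k to concentrate. Iterating converges to k ≈ 10.
Then θ = 1.44/(10−1) ≈ 0.159.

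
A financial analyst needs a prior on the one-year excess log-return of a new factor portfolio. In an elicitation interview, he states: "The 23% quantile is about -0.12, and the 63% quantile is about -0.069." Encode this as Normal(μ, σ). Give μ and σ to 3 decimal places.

For Normal(μ,σ), the p-quantile is μ + z_p·σ. Here z_{0.23} = -0.7388, z_{0.63} = 0.3319.
So -0.12 = μ − 0.7388σ and -0.069 = μ + 0.3319σ.
Subtracting: σ = (-0.069 − -0.12)/(0.3319 − (-0.7388)) = 0.048.
Then μ = -0.12 − (-0.7388)·0.048 = -0.085.

μ = -0.085, σ = 0.048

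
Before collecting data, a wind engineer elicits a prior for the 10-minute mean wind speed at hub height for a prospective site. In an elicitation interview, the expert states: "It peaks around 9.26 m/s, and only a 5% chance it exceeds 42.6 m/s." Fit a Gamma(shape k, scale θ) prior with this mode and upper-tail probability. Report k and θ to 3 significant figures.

k ≈ 2.05, θ ≈ 8.84

Gamma(k,θ) with k>1 has mode (k−1)θ, so θ = 9.26/(k−1).
Need P(X < 42.6) = 0.95 with θ tied to k this way. Start at k = 2, θ = 9.26: P(X<42.6) ≈ 0.944.
Too low — raise k to concentrate. Iterating converges to k ≈ 2.05.
Then θ = 9.26/(2.05−1) ≈ 8.84.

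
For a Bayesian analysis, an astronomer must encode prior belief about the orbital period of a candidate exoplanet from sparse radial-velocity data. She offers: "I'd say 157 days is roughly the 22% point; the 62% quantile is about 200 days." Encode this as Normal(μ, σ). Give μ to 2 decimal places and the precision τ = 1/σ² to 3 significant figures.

μ = 187.81, τ = 0.000628

For Normal(μ,σ), the p-quantile is μ + z_p·σ. Here z_{0.22} = -0.7722, z_{0.62} = 0.3055.
So 157 = μ − 0.7722σ and 200 = μ + 0.3055σ.
Subtracting: σ = (200 − 157)/(0.3055 − (-0.7722)) = 39.90.
Then μ = 157 − (-0.7722)·39.90 = 187.81.
Precision τ = 1/σ² = 1/39.9² = 0.000628.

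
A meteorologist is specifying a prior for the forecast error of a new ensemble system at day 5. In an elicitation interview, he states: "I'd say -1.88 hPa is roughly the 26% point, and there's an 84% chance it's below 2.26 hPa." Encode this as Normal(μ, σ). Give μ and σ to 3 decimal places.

μ = -0.254, σ = 2.528

The p-quantile of Normal(μ,σ) is μ + z_p·σ, with z_{0.26} = -0.6433 and z_{0.84} = 0.9945.
Eliminate σ: μ = (z₂·x₁ − z₁·x₂)/(z₂ − z₁) = (0.9945·-1.88 − (-0.6433)·2.26)/1.638 = -0.254.
Then σ = (x₂ − x₁)/(z₂ − z₁) = (2.26 − -1.88)/1.638 = 2.528.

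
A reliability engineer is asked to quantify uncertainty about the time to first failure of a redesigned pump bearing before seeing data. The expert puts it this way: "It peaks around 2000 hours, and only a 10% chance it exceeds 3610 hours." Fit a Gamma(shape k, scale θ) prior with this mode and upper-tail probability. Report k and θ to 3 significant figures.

k ≈ 6.46, θ ≈ 366

Gamma(k,θ) with k>1 has mode (k−1)θ, so θ = 2000/(k−1).
Need P(X < 3610) = 0.9 with θ tied to k this way. Start at k = 2, θ = 2000: P(X<3610) ≈ 0.539.
Too low — raise k to concentrate. Iterating converges to k ≈ 6.46.
Then θ = 2000/(6.46−1) ≈ 366.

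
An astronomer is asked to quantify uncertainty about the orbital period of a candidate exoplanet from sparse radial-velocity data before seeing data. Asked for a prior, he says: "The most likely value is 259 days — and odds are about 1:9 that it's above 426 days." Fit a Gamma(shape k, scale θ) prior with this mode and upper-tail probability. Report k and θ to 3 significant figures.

Gamma(k,θ) with k>1 has mode (k−1)θ, so θ = 259/(k−1).
Need P(X < 426) = 0.9 with θ tied to k this way. Start at k = 2, θ = 259: P(X<426) ≈ 0.489.
Too low — raise k to concentrate. Iterating converges to k ≈ 8.62.
Then θ = 259/(8.62−1) ≈ 34.

k ≈ 8.62, θ ≈ 34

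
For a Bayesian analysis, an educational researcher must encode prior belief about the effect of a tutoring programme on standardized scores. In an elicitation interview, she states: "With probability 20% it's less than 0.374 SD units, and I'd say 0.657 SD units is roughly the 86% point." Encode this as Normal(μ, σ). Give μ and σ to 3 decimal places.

μ = 0.498, σ = 0.147

The p-quantile of Normal(μ,σ) is μ + z_p·σ, with z_{0.2} = -0.8416 and z_{0.86} = 1.08.
Eliminate σ: μ = (z₂·x₁ − z₁·x₂)/(z₂ − z₁) = (1.08·0.374 − (-0.8416)·0.657)/1.922 = 0.498.
Then σ = (x₂ − x₁)/(z₂ − z₁) = (0.657 − 0.374)/1.922 = 0.147.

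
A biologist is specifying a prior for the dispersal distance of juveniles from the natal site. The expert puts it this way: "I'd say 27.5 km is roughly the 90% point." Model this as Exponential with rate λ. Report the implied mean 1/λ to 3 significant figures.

P(T < 27.5) = 1 − e^(−λ·27.5) = 0.9, so λ = −ln(1−0.9)/27.5 = −ln(0.1)/27.5 = 0.0837.
Mean = 1/λ = 11.9 km.

mean ≈ 11.9 km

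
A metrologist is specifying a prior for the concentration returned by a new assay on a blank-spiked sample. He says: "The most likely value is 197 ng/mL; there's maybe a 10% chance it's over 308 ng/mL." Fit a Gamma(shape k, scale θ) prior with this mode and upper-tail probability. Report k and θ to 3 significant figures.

k ≈ 10.4, θ ≈ 21

Gamma(k,θ) with k>1 has mode (k−1)θ, so θ = 197/(k−1).
Need P(X < 308) = 0.9 with θ tied to k this way. Start at k = 2, θ = 197: P(X<308) ≈ 0.463.
Too low — raise k to concentrate. Iterating converges to k ≈ 10.4.
Then θ = 197/(10.4−1) ≈ 21.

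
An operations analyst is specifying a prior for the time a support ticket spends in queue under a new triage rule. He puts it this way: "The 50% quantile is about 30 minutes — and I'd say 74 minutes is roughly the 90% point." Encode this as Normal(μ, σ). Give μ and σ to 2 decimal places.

μ = 30.00, σ = 34.33

The p-quantile of Normal(μ,σ) is μ + z_p·σ, with z_{0.5} = 0 and z_{0.9} = 1.282.
Eliminate σ: μ = (z₂·x₁ − z₁·x₂)/(z₂ − z₁) = (1.282·30 − (0)·74)/1.282 = 30.00.
Then σ = (x₂ − x₁)/(z₂ − z₁) = (74 − 30)/1.282 = 34.33.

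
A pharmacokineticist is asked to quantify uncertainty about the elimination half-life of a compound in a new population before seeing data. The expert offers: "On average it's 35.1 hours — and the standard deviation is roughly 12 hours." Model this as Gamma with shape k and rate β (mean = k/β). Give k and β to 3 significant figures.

k ≈ 8.56, β ≈ 0.244

For Gamma(k, rate β): mean = k/β, variance = k/β², so CV = 1/√k.
CV = SD/mean = 12/35.1 = 0.3419, hence k = 1/CV² = 8.56.
Then β = k/mean = 8.56/35.1 = 0.244.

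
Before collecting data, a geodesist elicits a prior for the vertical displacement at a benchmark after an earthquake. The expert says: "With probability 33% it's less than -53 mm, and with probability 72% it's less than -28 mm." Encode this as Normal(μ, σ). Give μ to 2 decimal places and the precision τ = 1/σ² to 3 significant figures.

For Normal(μ,σ), the p-quantile is μ + z_p·σ. Here z_{0.33} = -0.4399, z_{0.72} = 0.5828.
So -53 = μ − 0.4399σ and -28 = μ + 0.5828σ.
Subtracting: σ = (-28 − -53)/(0.5828 − (-0.4399)) = 24.44.
Then μ = -53 − (-0.4399)·24.44 = -42.25.
Precision τ = 1/σ² = 1/24.44² = 0.00167.

μ = -42.25, τ = 0.00167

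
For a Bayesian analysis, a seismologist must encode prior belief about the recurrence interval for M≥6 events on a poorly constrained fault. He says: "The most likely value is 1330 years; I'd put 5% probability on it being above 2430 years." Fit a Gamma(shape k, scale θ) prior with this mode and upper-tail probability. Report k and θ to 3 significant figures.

Gamma(k,θ) with k>1 has mode (k−1)θ, so θ = 1330/(k−1).
Need P(X < 2430) = 0.95 with θ tied to k this way. Start at k = 2, θ = 1330: P(X<2430) ≈ 0.545.
Too low — raise k to concentrate. Iterating converges to k ≈ 8.67.
Then θ = 1330/(8.67−1) ≈ 173.

k ≈ 8.67, θ ≈ 173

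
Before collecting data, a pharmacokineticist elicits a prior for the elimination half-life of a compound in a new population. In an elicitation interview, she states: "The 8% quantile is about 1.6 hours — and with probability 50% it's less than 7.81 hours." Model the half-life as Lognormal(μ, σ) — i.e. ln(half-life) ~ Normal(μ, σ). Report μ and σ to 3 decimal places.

If T ~ Lognormal(μ,σ) then ln T ~ Normal(μ,σ), so the p-quantile of ln T is μ + z_p·σ.
ln(1.6) = 0.47 and ln(7.81) = 2.055; z_{0.08} = -1.405, z_{0.5} = 0.
σ = (2.055 − 0.47)/(0 − (-1.405)) = 1.128.
μ = 0.47 − (-1.405)·1.128 = 2.055.

μ ≈ 2.055, σ ≈ 1.128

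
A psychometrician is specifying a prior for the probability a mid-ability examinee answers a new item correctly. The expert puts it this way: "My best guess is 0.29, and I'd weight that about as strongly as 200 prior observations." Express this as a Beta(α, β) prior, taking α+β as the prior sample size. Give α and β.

Under the effective-sample-size interpretation, Beta(α, β) has prior mean α/(α+β) and prior sample size α+β.
So α+β = 200 and α/(α+β) = 0.29, giving α = 0.29·200 = 58 and β = 200 − 58 = 142.

α = 58, β = 142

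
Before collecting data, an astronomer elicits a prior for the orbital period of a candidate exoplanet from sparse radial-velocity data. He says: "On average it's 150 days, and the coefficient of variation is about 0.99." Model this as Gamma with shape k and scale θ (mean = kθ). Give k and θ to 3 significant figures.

k ≈ 1.02, θ ≈ 147

For Gamma(k, scale θ): mean = kθ, variance = kθ², so CV = 1/√k.
CV = 0.99, hence k = 1/CV² = 1.02.
Then θ = mean/k = 150/1.02 = 147.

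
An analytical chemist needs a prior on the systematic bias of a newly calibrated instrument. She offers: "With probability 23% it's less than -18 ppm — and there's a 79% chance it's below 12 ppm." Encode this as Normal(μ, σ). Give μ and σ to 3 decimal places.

μ = -3.656, σ = 19.414

For Normal(μ,σ), the p-quantile is μ + z_p·σ. Here z_{0.23} = -0.7388, z_{0.79} = 0.8064.
So -18 = μ − 0.7388σ and 12 = μ + 0.8064σ.
Subtracting: σ = (12 − -18)/(0.8064 − (-0.7388)) = 19.414.
Then μ = -18 − (-0.7388)·19.414 = -3.656.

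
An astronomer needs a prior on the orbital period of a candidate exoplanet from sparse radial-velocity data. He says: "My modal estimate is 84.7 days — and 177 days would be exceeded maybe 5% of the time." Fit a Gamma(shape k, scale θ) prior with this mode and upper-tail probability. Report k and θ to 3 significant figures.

k ≈ 6.09, θ ≈ 16.7

Gamma(k,θ) with k>1 has mode (k−1)θ, so θ = 84.7/(k−1).
Need P(X < 177) = 0.95 with θ tied to k this way. Start at k = 2, θ = 84.7: P(X<177) ≈ 0.618.
Too low — raise k to concentrate. Iterating converges to k ≈ 6.09.
Then θ = 84.7/(6.09−1) ≈ 16.7.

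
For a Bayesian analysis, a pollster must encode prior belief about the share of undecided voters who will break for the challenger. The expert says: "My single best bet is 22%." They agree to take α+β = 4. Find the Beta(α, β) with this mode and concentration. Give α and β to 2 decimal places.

For α,β > 1 the Beta mode is (α−1)/(α+β−2). With α+β = 4, the mode is (α−1)/2.
Set (α−1)/2 = 0.22 → α = 1 + 0.22·2 = 1.44.
β = 4 − α = 2.56.

α = 1.44, β = 2.56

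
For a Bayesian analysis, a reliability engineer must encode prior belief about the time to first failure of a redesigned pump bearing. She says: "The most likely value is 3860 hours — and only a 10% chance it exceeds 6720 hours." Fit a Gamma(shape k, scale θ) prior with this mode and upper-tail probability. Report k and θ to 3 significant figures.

Gamma(k,θ) with k>1 has mode (k−1)θ, so θ = 3860/(k−1).
Need P(X < 6720) = 0.9 with θ tied to k this way. Start at k = 2, θ = 3860: P(X<6720) ≈ 0.519.
Too low — raise k to concentrate. Iterating converges to k ≈ 7.17.
Then θ = 3860/(7.17−1) ≈ 625.

k ≈ 7.17, θ ≈ 625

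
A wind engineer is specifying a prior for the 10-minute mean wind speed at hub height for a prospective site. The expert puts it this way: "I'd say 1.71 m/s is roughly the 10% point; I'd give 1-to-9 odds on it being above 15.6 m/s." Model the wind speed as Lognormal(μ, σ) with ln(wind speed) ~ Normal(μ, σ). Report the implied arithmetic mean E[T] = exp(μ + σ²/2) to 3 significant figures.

If T ~ Lognormal(μ,σ) then ln T ~ Normal(μ,σ), so the p-quantile of ln T is μ + z_p·σ.
ln(1.71) = 0.5365 and ln(15.6) = 2.747; z_{0.1} = -1.282, z_{0.9} = 1.282.
σ = (2.747 − 0.5365)/(1.282 − (-1.282)) = 0.863.
μ = 0.5365 − (-1.282)·0.863 = 1.642.
E[T] = exp(μ + σ²/2) = exp(1.642 + 0.3720) = 7.49 m/s.

E[T] ≈ 7.49 m/s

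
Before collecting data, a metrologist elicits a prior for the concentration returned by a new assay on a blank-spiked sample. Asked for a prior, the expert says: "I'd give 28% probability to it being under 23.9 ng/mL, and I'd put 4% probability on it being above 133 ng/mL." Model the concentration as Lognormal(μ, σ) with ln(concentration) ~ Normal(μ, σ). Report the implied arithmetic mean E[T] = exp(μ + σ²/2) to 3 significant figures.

If T ~ Lognormal(μ,σ) then ln T ~ Normal(μ,σ), so the p-quantile of ln T is μ + z_p·σ.
ln(23.9) = 3.174 and ln(133) = 4.89; z_{0.28} = -0.5828, z_{0.96} = 1.751.
σ = (4.89 − 3.174)/(1.751 − (-0.5828)) = 0.736.
μ = 3.174 − (-0.5828)·0.736 = 3.603.
E[T] = exp(μ + σ²/2) = exp(3.603 + 0.2705) = 48.1 ng/mL.

E[T] ≈ 48.1 ng/mL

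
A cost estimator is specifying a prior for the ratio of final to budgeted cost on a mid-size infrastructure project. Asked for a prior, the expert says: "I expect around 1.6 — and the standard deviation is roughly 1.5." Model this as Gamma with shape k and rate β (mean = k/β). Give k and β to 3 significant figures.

k ≈ 1.14, β ≈ 0.711

For Gamma(k, rate β): mean = k/β, variance = k/β², so CV = 1/√k.
CV = SD/mean = 1.5/1.6 = 0.9375, hence k = 1/CV² = 1.14.
Then β = k/mean = 1.14/1.6 = 0.711.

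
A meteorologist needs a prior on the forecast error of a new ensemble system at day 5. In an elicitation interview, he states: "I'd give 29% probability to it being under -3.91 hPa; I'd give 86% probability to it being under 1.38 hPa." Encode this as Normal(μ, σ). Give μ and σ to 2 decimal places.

μ = -2.12, σ = 3.24

For Normal(μ,σ), the p-quantile is μ + z_p·σ. Here z_{0.29} = -0.5534, z_{0.86} = 1.08.
So -3.91 = μ − 0.5534σ and 1.38 = μ + 1.08σ.
Subtracting: σ = (1.38 − -3.91)/(1.08 − (-0.5534)) = 3.24.
Then μ = -3.91 − (-0.5534)·3.24 = -2.12.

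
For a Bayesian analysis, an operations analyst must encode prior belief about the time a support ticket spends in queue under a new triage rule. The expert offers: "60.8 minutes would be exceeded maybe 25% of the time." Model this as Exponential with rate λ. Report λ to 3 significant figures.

λ ≈ 0.0228

P(T > 60.8) = e^(−λ·60.8) = 0.25, so λ = −ln(0.25)/60.8 = 0.0228.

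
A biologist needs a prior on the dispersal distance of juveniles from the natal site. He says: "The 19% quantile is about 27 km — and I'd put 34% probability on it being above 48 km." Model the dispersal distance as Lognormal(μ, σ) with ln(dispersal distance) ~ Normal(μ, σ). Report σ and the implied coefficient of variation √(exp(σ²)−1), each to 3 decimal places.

If T ~ Lognormal(μ,σ) then ln T ~ Normal(μ,σ), so the p-quantile of ln T is μ + z_p·σ.
ln(27) = 3.296 and ln(48) = 3.871; z_{0.19} = -0.8779, z_{0.66} = 0.4125.
σ = (3.871 − 3.296)/(0.4125 − (-0.8779)) = 0.446.
μ = 3.296 − (-0.8779)·0.446 = 3.687.
CV = √(exp(σ²)−1) = √(exp(0.1988)−1) = 0.469.

σ ≈ 0.446, CV ≈ 0.469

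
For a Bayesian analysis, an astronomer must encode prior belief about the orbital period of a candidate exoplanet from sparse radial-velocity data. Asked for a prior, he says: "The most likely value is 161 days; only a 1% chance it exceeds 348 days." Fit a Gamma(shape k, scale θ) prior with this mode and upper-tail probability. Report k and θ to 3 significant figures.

k ≈ 9.14, θ ≈ 19.8

Gamma(k,θ) with k>1 has mode (k−1)θ, so θ = 161/(k−1).
Need P(X < 348) = 0.99 with θ tied to k this way. Start at k = 2, θ = 161: P(X<348) ≈ 0.636.
Too low — raise k to concentrate. Iterating converges to k ≈ 9.14.
Then θ = 161/(9.14−1) ≈ 19.8.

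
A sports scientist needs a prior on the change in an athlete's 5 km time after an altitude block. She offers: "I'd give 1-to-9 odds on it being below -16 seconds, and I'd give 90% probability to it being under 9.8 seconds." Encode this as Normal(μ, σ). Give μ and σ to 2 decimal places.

For Normal(μ,σ), the p-quantile is μ + z_p·σ. Here z_{0.1} = -1.282, z_{0.9} = 1.282.
So -16 = μ − 1.282σ and 9.8 = μ + 1.282σ.
Subtracting: σ = (9.8 − -16)/(1.282 − (-1.282)) = 10.07.
Then μ = -16 − (-1.282)·10.07 = -3.10.

μ = -3.10, σ = 10.07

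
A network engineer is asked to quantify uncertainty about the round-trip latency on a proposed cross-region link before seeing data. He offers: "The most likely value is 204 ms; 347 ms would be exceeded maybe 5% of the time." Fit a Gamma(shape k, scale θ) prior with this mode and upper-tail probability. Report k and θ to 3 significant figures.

k ≈ 10.9, θ ≈ 20.6

Gamma(k,θ) with k>1 has mode (k−1)θ, so θ = 204/(k−1).
Need P(X < 347) = 0.95 with θ tied to k this way. Start at k = 2, θ = 204: P(X<347) ≈ 0.507.
Too low — raise k to concentrate. Iterating converges to k ≈ 10.9.
Then θ = 204/(10.9−1) ≈ 20.6.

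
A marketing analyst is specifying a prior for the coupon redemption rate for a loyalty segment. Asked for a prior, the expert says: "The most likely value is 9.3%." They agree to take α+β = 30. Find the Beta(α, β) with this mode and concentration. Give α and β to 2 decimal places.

For α,β > 1 the Beta mode is (α−1)/(α+β−2). With α+β = 30, the mode is (α−1)/28.
Set (α−1)/28 = 0.093 → α = 1 + 0.093·28 = 3.60.
β = 30 − α = 26.40.

α = 3.60, β = 26.40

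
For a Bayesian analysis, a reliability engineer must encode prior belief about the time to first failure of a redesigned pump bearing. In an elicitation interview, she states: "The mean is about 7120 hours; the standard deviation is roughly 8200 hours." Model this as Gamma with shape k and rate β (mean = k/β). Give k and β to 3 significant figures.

k ≈ 0.754, β ≈ 0.000106

For Gamma(k, rate β): mean = k/β, variance = k/β², so CV = 1/√k.
CV = SD/mean = 8200/7120 = 1.152, hence k = 1/CV² = 0.754.
Then β = k/mean = 0.754/7120 = 0.000106.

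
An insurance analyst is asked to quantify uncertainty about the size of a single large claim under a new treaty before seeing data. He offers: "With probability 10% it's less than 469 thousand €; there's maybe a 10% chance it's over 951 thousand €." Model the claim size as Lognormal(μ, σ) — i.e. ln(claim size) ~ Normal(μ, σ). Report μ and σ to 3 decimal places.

μ ≈ 6.504, σ ≈ 0.276

If T ~ Lognormal(μ,σ) then ln T ~ Normal(μ,σ), so the p-quantile of ln T is μ + z_p·σ.
ln(469) = 6.151 and ln(951) = 6.858; z_{0.1} = -1.282, z_{0.9} = 1.282.
σ = (6.858 − 6.151)/(1.282 − (-1.282)) = 0.276.
μ = 6.151 − (-1.282)·0.276 = 6.504.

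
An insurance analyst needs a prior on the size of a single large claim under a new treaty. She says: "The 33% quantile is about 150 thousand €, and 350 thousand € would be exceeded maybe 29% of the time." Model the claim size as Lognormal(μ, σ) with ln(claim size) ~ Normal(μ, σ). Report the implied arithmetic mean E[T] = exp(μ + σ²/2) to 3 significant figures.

If T ~ Lognormal(μ,σ) then ln T ~ Normal(μ,σ), so the p-quantile of ln T is μ + z_p·σ.
ln(150) = 5.011 and ln(350) = 5.858; z_{0.33} = -0.4399, z_{0.71} = 0.5534.
σ = (5.858 − 5.011)/(0.5534 − (-0.4399)) = 0.853.
μ = 5.011 − (-0.4399)·0.853 = 5.386.
E[T] = exp(μ + σ²/2) = exp(5.386 + 0.3638) = 314 thousand €.

E[T] ≈ 314 thousand €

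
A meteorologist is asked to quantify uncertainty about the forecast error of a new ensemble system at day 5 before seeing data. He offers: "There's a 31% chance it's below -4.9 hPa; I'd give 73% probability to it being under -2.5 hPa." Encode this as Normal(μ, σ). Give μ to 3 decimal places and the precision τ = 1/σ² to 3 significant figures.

μ = -3.827, τ = 0.213

The p-quantile of Normal(μ,σ) is μ + z_p·σ, with z_{0.31} = -0.4959 and z_{0.73} = 0.6128.
Eliminate σ: μ = (z₂·x₁ − z₁·x₂)/(z₂ − z₁) = (0.6128·-4.9 − (-0.4959)·-2.5)/1.109 = -3.827.
Then σ = (x₂ − x₁)/(z₂ − z₁) = (-2.5 − -4.9)/1.109 = 2.165.
Precision τ = 1/σ² = 1/2.165² = 0.213.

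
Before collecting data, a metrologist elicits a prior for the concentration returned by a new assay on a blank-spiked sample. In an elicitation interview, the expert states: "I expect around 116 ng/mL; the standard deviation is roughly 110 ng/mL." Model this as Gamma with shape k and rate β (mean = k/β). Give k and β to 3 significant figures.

k ≈ 1.11, β ≈ 0.00959

For Gamma(k, rate β): mean = k/β, variance = k/β², so CV = 1/√k.
CV = SD/mean = 110/116 = 0.9483, hence k = 1/CV² = 1.11.
Then β = k/mean = 1.11/116 = 0.00959.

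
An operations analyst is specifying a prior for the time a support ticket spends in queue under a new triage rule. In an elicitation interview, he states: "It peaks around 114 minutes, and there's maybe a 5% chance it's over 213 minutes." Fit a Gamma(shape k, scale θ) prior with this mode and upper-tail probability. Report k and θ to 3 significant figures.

k ≈ 8.12, θ ≈ 16

Gamma(k,θ) with k>1 has mode (k−1)θ, so θ = 114/(k−1).
Need P(X < 213) = 0.95 with θ tied to k this way. Start at k = 2, θ = 114: P(X<213) ≈ 0.557.
Too low — raise k to concentrate. Iterating converges to k ≈ 8.12.
Then θ = 114/(8.12−1) ≈ 16.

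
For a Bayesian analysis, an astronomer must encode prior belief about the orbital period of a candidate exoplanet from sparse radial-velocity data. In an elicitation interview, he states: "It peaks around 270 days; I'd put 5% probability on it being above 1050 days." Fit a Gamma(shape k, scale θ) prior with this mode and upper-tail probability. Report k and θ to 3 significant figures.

Gamma(k,θ) with k>1 has mode (k−1)θ, so θ = 270/(k−1).
Need P(X < 1050) = 0.95 with θ tied to k this way. Start at k = 2, θ = 270: P(X<1050) ≈ 0.900.
Too low — raise k to concentrate. Iterating converges to k ≈ 2.37.
Then θ = 270/(2.37−1) ≈ 197.

k ≈ 2.37, θ ≈ 197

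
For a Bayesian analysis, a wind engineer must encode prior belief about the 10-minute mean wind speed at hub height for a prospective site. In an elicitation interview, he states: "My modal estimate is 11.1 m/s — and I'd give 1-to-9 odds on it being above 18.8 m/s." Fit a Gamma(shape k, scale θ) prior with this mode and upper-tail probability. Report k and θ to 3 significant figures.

k ≈ 7.82, θ ≈ 1.63

Gamma(k,θ) with k>1 has mode (k−1)θ, so θ = 11.1/(k−1).
Need P(X < 18.8) = 0.9 with θ tied to k this way. Start at k = 2, θ = 11.1: P(X<18.8) ≈ 0.505.
Too low — raise k to concentrate. Iterating converges to k ≈ 7.82.
Then θ = 11.1/(7.82−1) ≈ 1.63.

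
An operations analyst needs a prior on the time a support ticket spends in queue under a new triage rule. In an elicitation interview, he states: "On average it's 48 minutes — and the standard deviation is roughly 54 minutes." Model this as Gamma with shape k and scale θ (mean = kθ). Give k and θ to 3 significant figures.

k ≈ 0.79, θ ≈ 60.8

For Gamma(k, scale θ): mean = kθ, variance = kθ², so CV = 1/√k.
CV = SD/mean = 54/48 = 1.125, hence k = 1/CV² = 0.79.
Then θ = mean/k = 48/0.79 = 60.8.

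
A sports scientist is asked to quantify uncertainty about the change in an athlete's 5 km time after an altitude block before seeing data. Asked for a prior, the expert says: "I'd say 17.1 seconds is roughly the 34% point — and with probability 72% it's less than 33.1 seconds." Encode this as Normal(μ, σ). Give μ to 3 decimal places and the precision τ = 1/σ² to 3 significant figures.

For Normal(μ,σ), the p-quantile is μ + z_p·σ. Here z_{0.34} = -0.4125, z_{0.72} = 0.5828.
So 17.1 = μ − 0.4125σ and 33.1 = μ + 0.5828σ.
Subtracting: σ = (33.1 − 17.1)/(0.5828 − (-0.4125)) = 16.075.
Then μ = 17.1 − (-0.4125)·16.075 = 23.731.
Precision τ = 1/σ² = 1/16.08² = 0.00387.

μ = 23.731, τ = 0.00387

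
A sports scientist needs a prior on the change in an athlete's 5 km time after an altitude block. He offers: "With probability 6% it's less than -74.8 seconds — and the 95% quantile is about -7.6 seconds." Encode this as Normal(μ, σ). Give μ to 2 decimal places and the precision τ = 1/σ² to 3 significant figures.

μ = -42.15, τ = 0.00227

For Normal(μ,σ), the p-quantile is μ + z_p·σ. Here z_{0.06} = -1.555, z_{0.95} = 1.645.
So -74.8 = μ − 1.555σ and -7.6 = μ + 1.645σ.
Subtracting: σ = (-7.6 − -74.8)/(1.645 − (-1.555)) = 21.00.
Then μ = -74.8 − (-1.555)·21.00 = -42.15.
Precision τ = 1/σ² = 1/21² = 0.00227.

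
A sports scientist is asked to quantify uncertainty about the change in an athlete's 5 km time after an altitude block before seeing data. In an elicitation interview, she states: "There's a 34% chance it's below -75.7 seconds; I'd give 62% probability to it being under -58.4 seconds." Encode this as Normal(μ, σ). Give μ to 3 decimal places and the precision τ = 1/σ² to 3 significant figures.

μ = -65.761, τ = 0.00172

For Normal(μ,σ), the p-quantile is μ + z_p·σ. Here z_{0.34} = -0.4125, z_{0.62} = 0.3055.
So -75.7 = μ − 0.4125σ and -58.4 = μ + 0.3055σ.
Subtracting: σ = (-58.4 − -75.7)/(0.3055 − (-0.4125)) = 24.097.
Then μ = -75.7 − (-0.4125)·24.097 = -65.761.
Precision τ = 1/σ² = 1/24.1² = 0.00172.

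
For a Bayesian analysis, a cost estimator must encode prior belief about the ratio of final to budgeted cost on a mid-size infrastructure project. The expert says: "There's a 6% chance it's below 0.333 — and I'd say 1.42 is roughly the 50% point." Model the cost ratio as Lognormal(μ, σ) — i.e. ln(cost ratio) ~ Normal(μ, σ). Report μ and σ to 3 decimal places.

μ ≈ 0.351, σ ≈ 0.933

If T ~ Lognormal(μ,σ) then ln T ~ Normal(μ,σ), so the p-quantile of ln T is μ + z_p·σ.
ln(0.333) = -1.1 and ln(1.42) = 0.3507; z_{0.06} = -1.555, z_{0.5} = 0.
σ = (0.3507 − -1.1)/(0 − (-1.555)) = 0.933.
μ = -1.1 − (-1.555)·0.933 = 0.351.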